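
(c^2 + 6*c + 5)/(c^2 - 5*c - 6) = (c + 5)/(c - 6)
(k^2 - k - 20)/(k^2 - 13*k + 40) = (k + 4)/(k - 8)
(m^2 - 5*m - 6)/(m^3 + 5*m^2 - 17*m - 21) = (m - 6)/(m^2 + 4*m - 21)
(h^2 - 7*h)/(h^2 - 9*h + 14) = h/(h - 2)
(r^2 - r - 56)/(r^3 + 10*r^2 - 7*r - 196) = (r - 8)/(r^2 + 3*r - 28)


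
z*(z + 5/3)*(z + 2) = z^3 + 11*z^2/3 + 10*z/3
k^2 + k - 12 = (k - 3)*(k + 4)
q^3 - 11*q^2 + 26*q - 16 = (q - 8)*(q - 2)*(q - 1)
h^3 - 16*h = h*(h - 4)*(h + 4)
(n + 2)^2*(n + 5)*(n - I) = n^4 + 9*n^3 - I*n^3 + 24*n^2 - 9*I*n^2 + 20*n - 24*I*n - 20*I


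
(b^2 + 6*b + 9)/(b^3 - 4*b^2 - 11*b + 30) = (b + 3)/(b^2 - 7*b + 10)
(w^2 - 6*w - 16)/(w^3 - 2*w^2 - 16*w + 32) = (w^2 - 6*w - 16)/(w^3 - 2*w^2 - 16*w + 32)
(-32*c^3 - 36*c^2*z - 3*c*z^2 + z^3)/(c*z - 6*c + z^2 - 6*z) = (-32*c^2 - 4*c*z + z^2)/(z - 6)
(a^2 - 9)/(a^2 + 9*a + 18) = (a - 3)/(a + 6)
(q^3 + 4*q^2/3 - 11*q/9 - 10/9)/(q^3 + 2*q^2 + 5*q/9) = (3*q^2 - q - 2)/(q*(3*q + 1))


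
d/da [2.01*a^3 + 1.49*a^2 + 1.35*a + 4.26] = 6.03*a^2 + 2.98*a + 1.35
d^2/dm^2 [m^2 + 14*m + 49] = 2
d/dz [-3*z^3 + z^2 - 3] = z*(2 - 9*z)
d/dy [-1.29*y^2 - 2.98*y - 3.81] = -2.58*y - 2.98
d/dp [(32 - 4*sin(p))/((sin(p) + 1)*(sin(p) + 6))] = 4*(sin(p)^2 - 16*sin(p) - 62)*cos(p)/((sin(p) + 1)^2*(sin(p) + 6)^2)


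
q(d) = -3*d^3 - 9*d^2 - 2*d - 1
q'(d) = -9*d^2 - 18*d - 2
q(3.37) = -224.77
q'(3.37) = -164.87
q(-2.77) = -0.75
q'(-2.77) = -21.20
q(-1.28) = -6.89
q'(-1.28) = 6.29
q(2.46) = -105.05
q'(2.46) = -100.74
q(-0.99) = -4.93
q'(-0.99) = 7.00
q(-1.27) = -6.83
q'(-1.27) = 6.34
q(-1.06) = -5.42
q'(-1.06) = 6.97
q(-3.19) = 11.18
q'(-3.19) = -36.16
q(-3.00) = 5.00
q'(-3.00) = -29.00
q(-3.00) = 5.00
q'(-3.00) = -29.00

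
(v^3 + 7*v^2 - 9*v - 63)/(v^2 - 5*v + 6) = (v^2 + 10*v + 21)/(v - 2)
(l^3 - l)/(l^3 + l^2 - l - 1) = l/(l + 1)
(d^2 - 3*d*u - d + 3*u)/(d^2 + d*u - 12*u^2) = (d - 1)/(d + 4*u)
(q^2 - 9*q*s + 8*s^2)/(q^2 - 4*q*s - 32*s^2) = (q - s)/(q + 4*s)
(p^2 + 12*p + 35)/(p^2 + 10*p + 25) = (p + 7)/(p + 5)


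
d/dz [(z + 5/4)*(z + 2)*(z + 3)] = 3*z^2 + 25*z/2 + 49/4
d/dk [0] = 0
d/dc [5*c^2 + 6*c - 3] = 10*c + 6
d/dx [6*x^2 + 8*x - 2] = 12*x + 8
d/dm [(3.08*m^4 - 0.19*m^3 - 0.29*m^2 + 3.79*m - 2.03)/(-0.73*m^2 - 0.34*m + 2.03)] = (-4.4968*m^5 - 3.0029*m^4 + 25.1388*m^3 + 1.7082*m^2 - 4.1412*m + 7.0035)/(0.5329*m^4 + 0.4964*m^3 - 2.8482*m^2 - 1.3804*m + 4.1209)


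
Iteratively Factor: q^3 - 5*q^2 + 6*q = (q - 3)*(q^2 - 2*q) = q*(q - 3)*(q - 2)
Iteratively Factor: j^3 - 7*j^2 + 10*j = (j - 5)*(j^2 - 2*j) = j*(j - 5)*(j - 2)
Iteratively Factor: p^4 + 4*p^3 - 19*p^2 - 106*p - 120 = (p + 3)*(p^3 + p^2 - 22*p - 40) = (p - 5)*(p + 3)*(p^2 + 6*p + 8) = (p - 5)*(p + 2)*(p + 3)*(p + 4)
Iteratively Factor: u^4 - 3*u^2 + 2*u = (u + 2)*(u^3 - 2*u^2 + u) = u*(u + 2)*(u^2 - 2*u + 1) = u*(u - 1)*(u + 2)*(u - 1)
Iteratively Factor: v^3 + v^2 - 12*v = (v - 3)*(v^2 + 4*v) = (v - 3)*(v + 4)*(v)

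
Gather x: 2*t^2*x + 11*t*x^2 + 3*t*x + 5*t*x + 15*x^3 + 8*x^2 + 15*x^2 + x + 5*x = 15*x^3 + x^2*(11*t + 23) + x*(2*t^2 + 8*t + 6)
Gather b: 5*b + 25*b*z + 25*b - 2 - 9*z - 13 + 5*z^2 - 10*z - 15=b*(25*z + 30) + 5*z^2 - 19*z - 30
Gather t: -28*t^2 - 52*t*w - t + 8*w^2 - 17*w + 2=-28*t^2 + t*(-52*w - 1) + 8*w^2 - 17*w + 2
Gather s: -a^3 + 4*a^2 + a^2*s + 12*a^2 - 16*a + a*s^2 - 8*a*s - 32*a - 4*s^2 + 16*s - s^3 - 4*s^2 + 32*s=-a^3 + 16*a^2 - 48*a - s^3 + s^2*(a - 8) + s*(a^2 - 8*a + 48)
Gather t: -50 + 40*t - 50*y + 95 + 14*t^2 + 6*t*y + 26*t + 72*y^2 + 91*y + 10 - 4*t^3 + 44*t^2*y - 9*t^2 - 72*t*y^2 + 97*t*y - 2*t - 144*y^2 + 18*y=-4*t^3 + t^2*(44*y + 5) + t*(-72*y^2 + 103*y + 64) - 72*y^2 + 59*y + 55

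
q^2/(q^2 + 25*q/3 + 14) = 3*q^2/(3*q^2 + 25*q + 42)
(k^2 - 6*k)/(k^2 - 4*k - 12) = k/(k + 2)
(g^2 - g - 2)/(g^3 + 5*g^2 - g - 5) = (g - 2)/(g^2 + 4*g - 5)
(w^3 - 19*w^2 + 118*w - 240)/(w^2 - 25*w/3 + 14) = 3*(w^2 - 13*w + 40)/(3*w - 7)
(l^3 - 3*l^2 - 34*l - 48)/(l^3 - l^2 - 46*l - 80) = (l + 3)/(l + 5)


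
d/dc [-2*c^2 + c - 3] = 1 - 4*c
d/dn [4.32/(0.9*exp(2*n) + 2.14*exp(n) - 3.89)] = (-7.776*exp(n) - 9.2448)*exp(n)/(0.9*exp(2*n) + 2.14*exp(n) - 3.89)^2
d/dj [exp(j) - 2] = exp(j)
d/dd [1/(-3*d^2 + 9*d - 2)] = 3*(2*d - 3)/(3*d^2 - 9*d + 2)^2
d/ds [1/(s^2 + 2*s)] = 2*(-s - 1)/(s^2*(s + 2)^2)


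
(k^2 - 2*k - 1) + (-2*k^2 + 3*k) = -k^2 + k - 1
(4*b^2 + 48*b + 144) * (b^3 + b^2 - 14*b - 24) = 4*b^5 + 52*b^4 + 136*b^3 - 624*b^2 - 3168*b - 3456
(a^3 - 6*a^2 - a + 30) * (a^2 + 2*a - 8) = a^5 - 4*a^4 - 21*a^3 + 76*a^2 + 68*a - 240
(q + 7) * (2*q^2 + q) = 2*q^3 + 15*q^2 + 7*q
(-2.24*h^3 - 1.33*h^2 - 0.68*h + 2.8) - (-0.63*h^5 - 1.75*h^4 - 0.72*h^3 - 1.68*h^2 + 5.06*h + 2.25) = 0.63*h^5 + 1.75*h^4 - 1.52*h^3 + 0.35*h^2 - 5.74*h + 0.55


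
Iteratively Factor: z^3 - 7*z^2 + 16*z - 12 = (z - 3)*(z^2 - 4*z + 4) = (z - 3)*(z - 2)*(z - 2)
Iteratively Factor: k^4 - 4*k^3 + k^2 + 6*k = (k)*(k^3 - 4*k^2 + k + 6) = k*(k + 1)*(k^2 - 5*k + 6) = k*(k - 2)*(k + 1)*(k - 3)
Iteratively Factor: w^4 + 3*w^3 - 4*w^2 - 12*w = (w + 3)*(w^3 - 4*w) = w*(w + 3)*(w^2 - 4) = w*(w - 2)*(w + 3)*(w + 2)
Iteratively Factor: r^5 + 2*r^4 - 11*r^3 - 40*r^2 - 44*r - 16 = (r + 1)*(r^4 + r^3 - 12*r^2 - 28*r - 16) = (r - 4)*(r + 1)*(r^3 + 5*r^2 + 8*r + 4) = (r - 4)*(r + 1)*(r + 2)*(r^2 + 3*r + 2) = (r - 4)*(r + 1)*(r + 2)^2*(r + 1)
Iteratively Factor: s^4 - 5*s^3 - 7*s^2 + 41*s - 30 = (s - 2)*(s^3 - 3*s^2 - 13*s + 15) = (s - 2)*(s - 1)*(s^2 - 2*s - 15) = (s - 2)*(s - 1)*(s + 3)*(s - 5)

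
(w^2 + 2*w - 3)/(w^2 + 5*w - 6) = (w + 3)/(w + 6)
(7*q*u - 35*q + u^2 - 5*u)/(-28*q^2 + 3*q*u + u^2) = (5 - u)/(4*q - u)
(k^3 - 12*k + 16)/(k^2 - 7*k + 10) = (k^2 + 2*k - 8)/(k - 5)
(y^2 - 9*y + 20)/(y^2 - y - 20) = (y - 4)/(y + 4)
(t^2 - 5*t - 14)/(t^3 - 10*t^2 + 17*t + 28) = (t + 2)/(t^2 - 3*t - 4)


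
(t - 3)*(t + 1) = t^2 - 2*t - 3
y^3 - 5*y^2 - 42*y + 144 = (y - 8)*(y - 3)*(y + 6)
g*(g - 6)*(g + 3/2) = g^3 - 9*g^2/2 - 9*g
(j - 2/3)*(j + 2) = j^2 + 4*j/3 - 4/3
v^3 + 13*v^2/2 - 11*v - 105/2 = (v - 3)*(v + 5/2)*(v + 7)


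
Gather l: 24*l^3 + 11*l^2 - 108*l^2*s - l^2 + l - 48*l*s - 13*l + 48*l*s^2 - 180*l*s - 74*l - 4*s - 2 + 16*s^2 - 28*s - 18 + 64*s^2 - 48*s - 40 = 24*l^3 + l^2*(10 - 108*s) + l*(48*s^2 - 228*s - 86) + 80*s^2 - 80*s - 60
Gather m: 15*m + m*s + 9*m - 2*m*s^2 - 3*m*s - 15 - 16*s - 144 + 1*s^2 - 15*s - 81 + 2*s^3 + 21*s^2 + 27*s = m*(-2*s^2 - 2*s + 24) + 2*s^3 + 22*s^2 - 4*s - 240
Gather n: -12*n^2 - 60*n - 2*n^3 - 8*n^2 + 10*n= -2*n^3 - 20*n^2 - 50*n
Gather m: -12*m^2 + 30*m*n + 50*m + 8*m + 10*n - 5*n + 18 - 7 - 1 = -12*m^2 + m*(30*n + 58) + 5*n + 10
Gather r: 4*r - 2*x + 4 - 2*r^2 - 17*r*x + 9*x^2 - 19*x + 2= -2*r^2 + r*(4 - 17*x) + 9*x^2 - 21*x + 6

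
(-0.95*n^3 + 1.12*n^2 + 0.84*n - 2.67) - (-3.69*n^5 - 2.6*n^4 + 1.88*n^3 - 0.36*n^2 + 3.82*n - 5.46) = 3.69*n^5 + 2.6*n^4 - 2.83*n^3 + 1.48*n^2 - 2.98*n + 2.79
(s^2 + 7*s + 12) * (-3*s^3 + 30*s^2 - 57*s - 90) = -3*s^5 + 9*s^4 + 117*s^3 - 129*s^2 - 1314*s - 1080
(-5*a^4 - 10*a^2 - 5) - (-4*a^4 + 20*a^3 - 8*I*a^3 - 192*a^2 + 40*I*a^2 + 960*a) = -a^4 - 20*a^3 + 8*I*a^3 + 182*a^2 - 40*I*a^2 - 960*a - 5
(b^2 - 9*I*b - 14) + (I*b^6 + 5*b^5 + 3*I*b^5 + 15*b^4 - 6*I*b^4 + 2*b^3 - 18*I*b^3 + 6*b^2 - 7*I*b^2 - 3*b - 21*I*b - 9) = I*b^6 + 5*b^5 + 3*I*b^5 + 15*b^4 - 6*I*b^4 + 2*b^3 - 18*I*b^3 + 7*b^2 - 7*I*b^2 - 3*b - 30*I*b - 23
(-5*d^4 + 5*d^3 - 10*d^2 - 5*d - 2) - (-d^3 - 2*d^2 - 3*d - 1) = -5*d^4 + 6*d^3 - 8*d^2 - 2*d - 1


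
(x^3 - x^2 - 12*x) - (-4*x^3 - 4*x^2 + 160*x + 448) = 5*x^3 + 3*x^2 - 172*x - 448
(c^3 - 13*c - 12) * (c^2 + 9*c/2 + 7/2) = c^5 + 9*c^4/2 - 19*c^3/2 - 141*c^2/2 - 199*c/2 - 42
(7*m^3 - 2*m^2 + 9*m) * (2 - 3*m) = -21*m^4 + 20*m^3 - 31*m^2 + 18*m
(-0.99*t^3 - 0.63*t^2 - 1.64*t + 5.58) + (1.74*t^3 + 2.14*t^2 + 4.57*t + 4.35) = 0.75*t^3 + 1.51*t^2 + 2.93*t + 9.93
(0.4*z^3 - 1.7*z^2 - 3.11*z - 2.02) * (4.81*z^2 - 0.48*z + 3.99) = 1.924*z^5 - 8.369*z^4 - 12.5471*z^3 - 15.0064*z^2 - 11.4393*z - 8.0598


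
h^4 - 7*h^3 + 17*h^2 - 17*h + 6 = (h - 3)*(h - 2)*(h - 1)^2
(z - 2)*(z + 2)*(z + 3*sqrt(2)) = z^3 + 3*sqrt(2)*z^2 - 4*z - 12*sqrt(2)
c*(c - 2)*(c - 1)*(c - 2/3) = c^4 - 11*c^3/3 + 4*c^2 - 4*c/3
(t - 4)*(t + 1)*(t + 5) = t^3 + 2*t^2 - 19*t - 20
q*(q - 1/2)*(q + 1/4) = q^3 - q^2/4 - q/8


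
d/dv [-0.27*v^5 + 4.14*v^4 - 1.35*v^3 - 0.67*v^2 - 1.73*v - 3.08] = -1.35*v^4 + 16.56*v^3 - 4.05*v^2 - 1.34*v - 1.73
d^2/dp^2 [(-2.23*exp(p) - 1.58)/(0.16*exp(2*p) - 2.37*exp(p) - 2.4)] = (-0.057088*exp(4*p) - 1.007408*exp(3*p) - 3.340512*exp(2*p) + 1.382658*exp(p) - 3.85776)*exp(p)/(0.004096*exp(6*p) - 0.182016*exp(5*p) + 2.511792*exp(4*p) - 7.851573*exp(3*p) - 37.67688*exp(2*p) - 40.9536*exp(p) - 13.824)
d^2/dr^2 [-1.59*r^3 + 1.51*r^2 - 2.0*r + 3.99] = 3.02 - 9.54*r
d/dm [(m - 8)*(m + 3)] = 2*m - 5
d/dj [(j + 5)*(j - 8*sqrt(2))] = 2*j - 8*sqrt(2) + 5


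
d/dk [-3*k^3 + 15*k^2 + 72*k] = -9*k^2 + 30*k + 72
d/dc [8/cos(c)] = 8*sin(c)/cos(c)^2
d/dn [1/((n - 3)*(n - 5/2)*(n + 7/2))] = 4*(-12*n^2 + 16*n + 47)/(16*n^6 - 64*n^5 - 312*n^4 + 1592*n^3 + 529*n^2 - 9870*n + 11025)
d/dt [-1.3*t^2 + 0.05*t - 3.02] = 0.05 - 2.6*t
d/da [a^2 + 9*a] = 2*a + 9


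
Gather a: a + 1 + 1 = a + 2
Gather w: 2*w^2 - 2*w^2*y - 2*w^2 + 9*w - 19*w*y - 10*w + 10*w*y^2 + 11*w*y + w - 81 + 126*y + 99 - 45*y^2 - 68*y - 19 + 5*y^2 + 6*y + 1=-2*w^2*y + w*(10*y^2 - 8*y) - 40*y^2 + 64*y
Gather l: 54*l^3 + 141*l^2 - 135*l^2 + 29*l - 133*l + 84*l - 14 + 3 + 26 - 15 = 54*l^3 + 6*l^2 - 20*l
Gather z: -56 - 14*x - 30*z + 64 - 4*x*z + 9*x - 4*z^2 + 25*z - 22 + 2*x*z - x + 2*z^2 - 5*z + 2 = -6*x - 2*z^2 + z*(-2*x - 10) - 12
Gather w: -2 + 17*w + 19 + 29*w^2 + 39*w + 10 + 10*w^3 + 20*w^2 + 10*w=10*w^3 + 49*w^2 + 66*w + 27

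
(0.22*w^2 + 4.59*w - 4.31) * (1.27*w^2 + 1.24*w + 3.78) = 0.2794*w^4 + 6.1021*w^3 + 1.0495*w^2 + 12.0058*w - 16.2918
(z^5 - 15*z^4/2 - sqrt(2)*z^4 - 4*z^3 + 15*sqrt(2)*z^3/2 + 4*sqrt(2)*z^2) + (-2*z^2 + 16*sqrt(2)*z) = z^5 - 15*z^4/2 - sqrt(2)*z^4 - 4*z^3 + 15*sqrt(2)*z^3/2 - 2*z^2 + 4*sqrt(2)*z^2 + 16*sqrt(2)*z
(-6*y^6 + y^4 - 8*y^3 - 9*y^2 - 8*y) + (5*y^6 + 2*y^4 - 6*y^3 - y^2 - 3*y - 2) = -y^6 + 3*y^4 - 14*y^3 - 10*y^2 - 11*y - 2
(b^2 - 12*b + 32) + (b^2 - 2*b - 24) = 2*b^2 - 14*b + 8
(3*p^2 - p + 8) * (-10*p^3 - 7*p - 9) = -30*p^5 + 10*p^4 - 101*p^3 - 20*p^2 - 47*p - 72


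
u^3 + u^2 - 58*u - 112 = (u - 8)*(u + 2)*(u + 7)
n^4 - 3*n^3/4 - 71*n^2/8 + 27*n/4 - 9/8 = (n - 3)*(n - 1/2)*(n - 1/4)*(n + 3)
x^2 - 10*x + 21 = (x - 7)*(x - 3)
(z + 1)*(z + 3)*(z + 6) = z^3 + 10*z^2 + 27*z + 18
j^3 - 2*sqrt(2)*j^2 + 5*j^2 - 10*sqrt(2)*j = j*(j + 5)*(j - 2*sqrt(2))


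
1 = 1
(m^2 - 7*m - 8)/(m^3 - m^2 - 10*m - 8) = (m - 8)/(m^2 - 2*m - 8)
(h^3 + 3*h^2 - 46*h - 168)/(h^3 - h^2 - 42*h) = (h + 4)/h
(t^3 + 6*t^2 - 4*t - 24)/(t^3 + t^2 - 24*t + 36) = (t + 2)/(t - 3)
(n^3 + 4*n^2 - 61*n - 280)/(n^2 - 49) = (n^2 - 3*n - 40)/(n - 7)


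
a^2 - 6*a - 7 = (a - 7)*(a + 1)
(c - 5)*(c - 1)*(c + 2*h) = c^3 + 2*c^2*h - 6*c^2 - 12*c*h + 5*c + 10*h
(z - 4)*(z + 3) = z^2 - z - 12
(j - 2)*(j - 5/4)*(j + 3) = j^3 - j^2/4 - 29*j/4 + 15/2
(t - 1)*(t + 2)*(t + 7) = t^3 + 8*t^2 + 5*t - 14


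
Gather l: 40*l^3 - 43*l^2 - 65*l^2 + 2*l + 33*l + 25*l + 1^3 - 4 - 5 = 40*l^3 - 108*l^2 + 60*l - 8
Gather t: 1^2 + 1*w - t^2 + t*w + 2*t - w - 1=-t^2 + t*(w + 2)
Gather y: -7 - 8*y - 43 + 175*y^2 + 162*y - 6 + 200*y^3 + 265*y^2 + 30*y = 200*y^3 + 440*y^2 + 184*y - 56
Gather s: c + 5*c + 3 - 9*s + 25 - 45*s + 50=6*c - 54*s + 78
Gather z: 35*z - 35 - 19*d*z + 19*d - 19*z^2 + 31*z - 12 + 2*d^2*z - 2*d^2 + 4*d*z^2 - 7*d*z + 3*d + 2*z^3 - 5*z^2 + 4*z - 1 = -2*d^2 + 22*d + 2*z^3 + z^2*(4*d - 24) + z*(2*d^2 - 26*d + 70) - 48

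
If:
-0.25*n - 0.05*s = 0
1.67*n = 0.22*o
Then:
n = -0.2*s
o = -1.51818181818182*s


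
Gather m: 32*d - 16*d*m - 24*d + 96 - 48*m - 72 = 8*d + m*(-16*d - 48) + 24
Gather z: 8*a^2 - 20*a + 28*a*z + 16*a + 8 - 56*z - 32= 8*a^2 - 4*a + z*(28*a - 56) - 24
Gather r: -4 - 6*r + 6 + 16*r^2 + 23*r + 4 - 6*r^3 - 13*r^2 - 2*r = -6*r^3 + 3*r^2 + 15*r + 6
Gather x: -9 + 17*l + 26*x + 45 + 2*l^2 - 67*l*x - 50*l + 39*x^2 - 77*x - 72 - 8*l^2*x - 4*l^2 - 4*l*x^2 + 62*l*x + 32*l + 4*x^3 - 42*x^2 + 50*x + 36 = -2*l^2 - l + 4*x^3 + x^2*(-4*l - 3) + x*(-8*l^2 - 5*l - 1)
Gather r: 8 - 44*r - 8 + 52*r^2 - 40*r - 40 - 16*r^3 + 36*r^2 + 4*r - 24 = -16*r^3 + 88*r^2 - 80*r - 64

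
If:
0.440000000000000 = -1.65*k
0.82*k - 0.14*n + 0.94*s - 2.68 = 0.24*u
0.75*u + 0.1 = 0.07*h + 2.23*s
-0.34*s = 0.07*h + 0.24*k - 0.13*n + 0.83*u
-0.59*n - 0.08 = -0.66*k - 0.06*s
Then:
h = -83.25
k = -0.27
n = 0.02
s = 4.44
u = 5.28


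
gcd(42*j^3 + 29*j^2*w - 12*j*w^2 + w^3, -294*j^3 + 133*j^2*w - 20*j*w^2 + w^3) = 42*j^2 - 13*j*w + w^2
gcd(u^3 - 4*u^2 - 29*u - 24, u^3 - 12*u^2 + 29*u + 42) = u + 1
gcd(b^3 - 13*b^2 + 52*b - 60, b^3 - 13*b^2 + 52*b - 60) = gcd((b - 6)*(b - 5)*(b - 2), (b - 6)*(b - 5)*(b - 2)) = b^3 - 13*b^2 + 52*b - 60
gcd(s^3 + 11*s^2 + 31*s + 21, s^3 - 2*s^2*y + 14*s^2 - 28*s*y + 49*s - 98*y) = s + 7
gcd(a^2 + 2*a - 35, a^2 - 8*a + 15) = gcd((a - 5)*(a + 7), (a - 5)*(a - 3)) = a - 5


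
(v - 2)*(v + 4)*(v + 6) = v^3 + 8*v^2 + 4*v - 48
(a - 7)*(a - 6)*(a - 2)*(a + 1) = a^4 - 14*a^3 + 53*a^2 - 16*a - 84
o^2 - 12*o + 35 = (o - 7)*(o - 5)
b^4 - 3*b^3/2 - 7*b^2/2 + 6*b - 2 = (b - 2)*(b - 1)*(b - 1/2)*(b + 2)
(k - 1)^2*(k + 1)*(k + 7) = k^4 + 6*k^3 - 8*k^2 - 6*k + 7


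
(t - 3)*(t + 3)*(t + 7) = t^3 + 7*t^2 - 9*t - 63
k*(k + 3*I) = k^2 + 3*I*k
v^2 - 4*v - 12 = (v - 6)*(v + 2)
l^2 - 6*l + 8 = (l - 4)*(l - 2)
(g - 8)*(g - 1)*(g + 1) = g^3 - 8*g^2 - g + 8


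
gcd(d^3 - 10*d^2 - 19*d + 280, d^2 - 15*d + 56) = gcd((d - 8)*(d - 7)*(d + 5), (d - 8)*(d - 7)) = d^2 - 15*d + 56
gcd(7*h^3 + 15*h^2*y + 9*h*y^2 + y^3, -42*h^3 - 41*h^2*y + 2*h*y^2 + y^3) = 7*h^2 + 8*h*y + y^2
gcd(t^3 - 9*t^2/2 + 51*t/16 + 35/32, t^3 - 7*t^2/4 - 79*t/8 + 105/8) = t^2 - 19*t/4 + 35/8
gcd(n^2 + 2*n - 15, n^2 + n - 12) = n - 3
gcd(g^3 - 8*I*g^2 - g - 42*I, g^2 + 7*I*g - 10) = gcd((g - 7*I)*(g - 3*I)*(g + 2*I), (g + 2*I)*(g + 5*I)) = g + 2*I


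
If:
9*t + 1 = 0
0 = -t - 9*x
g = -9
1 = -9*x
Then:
No Solution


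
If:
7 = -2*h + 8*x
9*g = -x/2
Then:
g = -x/18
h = 4*x - 7/2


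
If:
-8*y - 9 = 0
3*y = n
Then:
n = -27/8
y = -9/8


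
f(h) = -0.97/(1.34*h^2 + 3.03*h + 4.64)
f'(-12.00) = -0.00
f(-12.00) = -0.01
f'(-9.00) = -0.00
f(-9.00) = -0.01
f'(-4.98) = -0.02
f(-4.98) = -0.04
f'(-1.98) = -0.15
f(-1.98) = -0.25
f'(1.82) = 0.04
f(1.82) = -0.07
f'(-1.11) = 0.01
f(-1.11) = -0.33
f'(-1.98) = -0.15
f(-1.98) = -0.25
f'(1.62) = 0.04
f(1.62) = -0.07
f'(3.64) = 0.01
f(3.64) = -0.03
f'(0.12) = 0.13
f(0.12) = -0.19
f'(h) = -0.97*(-2.68*h - 3.03)/(1.34*h^2 + 3.03*h + 4.64)^2 = (2.5996*h + 2.9391)/(1.34*h^2 + 3.03*h + 4.64)^2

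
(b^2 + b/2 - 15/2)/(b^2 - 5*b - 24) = (b - 5/2)/(b - 8)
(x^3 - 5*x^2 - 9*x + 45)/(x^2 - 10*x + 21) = (x^2 - 2*x - 15)/(x - 7)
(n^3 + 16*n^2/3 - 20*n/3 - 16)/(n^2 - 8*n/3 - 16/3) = (n^2 + 4*n - 12)/(n - 4)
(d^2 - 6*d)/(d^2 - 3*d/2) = 2*(d - 6)/(2*d - 3)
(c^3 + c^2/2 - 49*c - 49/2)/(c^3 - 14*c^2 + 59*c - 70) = (2*c^2 + 15*c + 7)/(2*(c^2 - 7*c + 10))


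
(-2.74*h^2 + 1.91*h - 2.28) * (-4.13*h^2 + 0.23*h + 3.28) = 11.3162*h^4 - 8.5185*h^3 + 0.868499999999999*h^2 + 5.7404*h - 7.4784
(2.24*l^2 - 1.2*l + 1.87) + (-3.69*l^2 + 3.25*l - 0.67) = -1.45*l^2 + 2.05*l + 1.2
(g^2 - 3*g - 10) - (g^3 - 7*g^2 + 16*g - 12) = -g^3 + 8*g^2 - 19*g + 2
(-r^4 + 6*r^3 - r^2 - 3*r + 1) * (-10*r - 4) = 10*r^5 - 56*r^4 - 14*r^3 + 34*r^2 + 2*r - 4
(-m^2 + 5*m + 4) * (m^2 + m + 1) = -m^4 + 4*m^3 + 8*m^2 + 9*m + 4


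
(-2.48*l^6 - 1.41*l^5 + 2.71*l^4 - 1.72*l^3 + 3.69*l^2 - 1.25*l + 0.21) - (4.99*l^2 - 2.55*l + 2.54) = -2.48*l^6 - 1.41*l^5 + 2.71*l^4 - 1.72*l^3 - 1.3*l^2 + 1.3*l - 2.33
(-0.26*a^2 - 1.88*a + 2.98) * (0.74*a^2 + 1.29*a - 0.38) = -0.1924*a^4 - 1.7266*a^3 - 0.1212*a^2 + 4.5586*a - 1.1324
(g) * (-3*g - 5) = -3*g^2 - 5*g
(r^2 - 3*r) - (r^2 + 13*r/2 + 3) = -19*r/2 - 3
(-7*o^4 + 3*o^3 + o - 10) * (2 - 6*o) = 42*o^5 - 32*o^4 + 6*o^3 - 6*o^2 + 62*o - 20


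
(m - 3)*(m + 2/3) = m^2 - 7*m/3 - 2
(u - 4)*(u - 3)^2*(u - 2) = u^4 - 12*u^3 + 53*u^2 - 102*u + 72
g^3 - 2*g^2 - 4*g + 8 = (g - 2)^2*(g + 2)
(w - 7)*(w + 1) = w^2 - 6*w - 7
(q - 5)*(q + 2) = q^2 - 3*q - 10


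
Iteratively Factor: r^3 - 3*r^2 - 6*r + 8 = (r - 1)*(r^2 - 2*r - 8) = (r - 4)*(r - 1)*(r + 2)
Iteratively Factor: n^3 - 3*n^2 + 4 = (n + 1)*(n^2 - 4*n + 4) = (n - 2)*(n + 1)*(n - 2)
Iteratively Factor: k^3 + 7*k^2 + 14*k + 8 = (k + 2)*(k^2 + 5*k + 4) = (k + 2)*(k + 4)*(k + 1)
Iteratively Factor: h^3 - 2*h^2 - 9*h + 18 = (h - 2)*(h^2 - 9) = (h - 2)*(h + 3)*(h - 3)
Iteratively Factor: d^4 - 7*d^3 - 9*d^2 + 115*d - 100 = (d - 5)*(d^3 - 2*d^2 - 19*d + 20) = (d - 5)*(d - 1)*(d^2 - d - 20) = (d - 5)^2*(d - 1)*(d + 4)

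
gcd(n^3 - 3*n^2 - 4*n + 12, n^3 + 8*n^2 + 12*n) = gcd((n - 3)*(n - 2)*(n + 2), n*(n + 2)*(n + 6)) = n + 2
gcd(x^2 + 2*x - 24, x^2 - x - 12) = x - 4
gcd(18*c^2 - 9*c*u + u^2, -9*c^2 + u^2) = -3*c + u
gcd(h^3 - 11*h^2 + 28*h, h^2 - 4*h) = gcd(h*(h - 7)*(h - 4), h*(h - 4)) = h^2 - 4*h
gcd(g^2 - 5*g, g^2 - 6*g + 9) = 1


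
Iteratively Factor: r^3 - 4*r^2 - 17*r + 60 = (r - 3)*(r^2 - r - 20) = (r - 3)*(r + 4)*(r - 5)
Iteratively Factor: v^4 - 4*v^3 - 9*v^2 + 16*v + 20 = (v + 1)*(v^3 - 5*v^2 - 4*v + 20) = (v - 5)*(v + 1)*(v^2 - 4) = (v - 5)*(v + 1)*(v + 2)*(v - 2)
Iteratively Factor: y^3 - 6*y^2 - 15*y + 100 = (y - 5)*(y^2 - y - 20) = (y - 5)*(y + 4)*(y - 5)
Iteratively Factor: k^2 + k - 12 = (k + 4)*(k - 3)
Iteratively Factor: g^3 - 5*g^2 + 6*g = (g - 3)*(g^2 - 2*g) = g*(g - 3)*(g - 2)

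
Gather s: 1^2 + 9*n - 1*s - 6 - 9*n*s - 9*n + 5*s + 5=s*(4 - 9*n)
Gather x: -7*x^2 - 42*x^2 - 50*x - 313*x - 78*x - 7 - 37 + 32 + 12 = -49*x^2 - 441*x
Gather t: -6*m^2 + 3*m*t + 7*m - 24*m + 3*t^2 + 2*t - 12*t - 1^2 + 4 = -6*m^2 - 17*m + 3*t^2 + t*(3*m - 10) + 3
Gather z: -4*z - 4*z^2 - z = -4*z^2 - 5*z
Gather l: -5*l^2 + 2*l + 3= -5*l^2 + 2*l + 3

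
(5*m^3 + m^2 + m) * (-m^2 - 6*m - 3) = -5*m^5 - 31*m^4 - 22*m^3 - 9*m^2 - 3*m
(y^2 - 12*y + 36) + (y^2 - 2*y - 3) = 2*y^2 - 14*y + 33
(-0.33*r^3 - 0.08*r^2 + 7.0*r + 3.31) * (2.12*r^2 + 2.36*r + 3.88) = -0.6996*r^5 - 0.9484*r^4 + 13.3708*r^3 + 23.2268*r^2 + 34.9716*r + 12.8428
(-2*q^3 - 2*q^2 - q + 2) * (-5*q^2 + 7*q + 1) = 10*q^5 - 4*q^4 - 11*q^3 - 19*q^2 + 13*q + 2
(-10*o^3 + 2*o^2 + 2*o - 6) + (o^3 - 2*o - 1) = -9*o^3 + 2*o^2 - 7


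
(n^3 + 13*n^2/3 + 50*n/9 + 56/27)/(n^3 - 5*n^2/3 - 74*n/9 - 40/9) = (9*n^2 + 33*n + 28)/(3*(3*n^2 - 7*n - 20))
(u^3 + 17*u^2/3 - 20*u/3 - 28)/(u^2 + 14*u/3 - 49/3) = (u^2 + 8*u + 12)/(u + 7)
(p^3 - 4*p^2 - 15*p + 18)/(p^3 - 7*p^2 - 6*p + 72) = (p - 1)/(p - 4)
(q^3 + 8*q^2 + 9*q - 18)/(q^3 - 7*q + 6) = (q + 6)/(q - 2)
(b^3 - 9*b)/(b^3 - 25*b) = (b^2 - 9)/(b^2 - 25)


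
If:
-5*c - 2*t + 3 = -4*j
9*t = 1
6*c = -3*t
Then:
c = -1/18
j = -55/72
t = 1/9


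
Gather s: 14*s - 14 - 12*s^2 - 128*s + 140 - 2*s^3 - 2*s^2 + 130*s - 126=-2*s^3 - 14*s^2 + 16*s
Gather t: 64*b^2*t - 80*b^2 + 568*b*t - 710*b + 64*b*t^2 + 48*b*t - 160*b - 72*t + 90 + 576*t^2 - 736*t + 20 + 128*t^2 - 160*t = -80*b^2 - 870*b + t^2*(64*b + 704) + t*(64*b^2 + 616*b - 968) + 110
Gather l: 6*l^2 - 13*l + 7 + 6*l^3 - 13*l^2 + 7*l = 6*l^3 - 7*l^2 - 6*l + 7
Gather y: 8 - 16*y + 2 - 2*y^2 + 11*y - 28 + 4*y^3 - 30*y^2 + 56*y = 4*y^3 - 32*y^2 + 51*y - 18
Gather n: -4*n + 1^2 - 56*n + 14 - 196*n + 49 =64 - 256*n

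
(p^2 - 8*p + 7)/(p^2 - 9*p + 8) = (p - 7)/(p - 8)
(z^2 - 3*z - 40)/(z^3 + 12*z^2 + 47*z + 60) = (z - 8)/(z^2 + 7*z + 12)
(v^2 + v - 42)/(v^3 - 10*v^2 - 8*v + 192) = (v + 7)/(v^2 - 4*v - 32)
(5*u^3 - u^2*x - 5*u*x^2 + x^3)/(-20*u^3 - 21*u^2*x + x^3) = (-u + x)/(4*u + x)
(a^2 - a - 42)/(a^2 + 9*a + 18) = (a - 7)/(a + 3)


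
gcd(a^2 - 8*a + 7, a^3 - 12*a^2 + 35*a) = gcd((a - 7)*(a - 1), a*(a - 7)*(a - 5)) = a - 7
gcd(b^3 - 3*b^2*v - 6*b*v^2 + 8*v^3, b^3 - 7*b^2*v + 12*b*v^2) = -b + 4*v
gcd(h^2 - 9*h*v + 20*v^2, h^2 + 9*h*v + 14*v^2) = 1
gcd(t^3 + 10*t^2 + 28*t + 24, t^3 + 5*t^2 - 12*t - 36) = t^2 + 8*t + 12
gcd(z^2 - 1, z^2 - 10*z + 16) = 1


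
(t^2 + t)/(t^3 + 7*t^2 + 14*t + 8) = t/(t^2 + 6*t + 8)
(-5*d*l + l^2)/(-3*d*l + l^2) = (5*d - l)/(3*d - l)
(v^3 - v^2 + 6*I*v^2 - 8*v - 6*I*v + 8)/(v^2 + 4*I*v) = v - 1 + 2*I - 2*I/v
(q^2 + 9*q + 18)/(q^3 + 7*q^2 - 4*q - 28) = (q^2 + 9*q + 18)/(q^3 + 7*q^2 - 4*q - 28)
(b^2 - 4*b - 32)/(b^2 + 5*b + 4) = (b - 8)/(b + 1)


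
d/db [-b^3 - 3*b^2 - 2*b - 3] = -3*b^2 - 6*b - 2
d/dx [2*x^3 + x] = 6*x^2 + 1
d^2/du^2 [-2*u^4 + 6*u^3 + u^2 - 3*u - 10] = -24*u^2 + 36*u + 2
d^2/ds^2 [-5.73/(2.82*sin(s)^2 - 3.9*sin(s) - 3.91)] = (-182.269008*sin(s)^4 + 189.05562*sin(s)^3 - 66.470292*sin(s)^2 - 290.73447*sin(s) + 300.666852)/(-2.82*sin(s)^2 + 3.9*sin(s) + 3.91)^3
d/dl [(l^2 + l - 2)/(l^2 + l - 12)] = -(20*l + 10)/(l^2 + l - 12)^2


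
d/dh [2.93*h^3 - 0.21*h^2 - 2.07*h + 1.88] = 8.79*h^2 - 0.42*h - 2.07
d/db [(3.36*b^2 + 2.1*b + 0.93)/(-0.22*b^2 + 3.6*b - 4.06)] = (12.558*b^2 - 26.874*b - 11.874)/(0.0484*b^4 - 1.584*b^3 + 14.7464*b^2 - 29.232*b + 16.4836)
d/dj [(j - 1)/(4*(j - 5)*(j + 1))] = (-j^2 + 2*j - 9)/(4*(j^4 - 8*j^3 + 6*j^2 + 40*j + 25))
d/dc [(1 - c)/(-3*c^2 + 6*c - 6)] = c*(2 - c)/(3*(c^4 - 4*c^3 + 8*c^2 - 8*c + 4))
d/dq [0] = 0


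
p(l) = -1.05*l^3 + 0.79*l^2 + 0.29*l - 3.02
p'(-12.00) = -472.27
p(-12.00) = 1921.66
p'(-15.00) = -732.16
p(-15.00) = 3714.13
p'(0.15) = 0.46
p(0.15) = -2.96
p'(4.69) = -61.59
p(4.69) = -92.60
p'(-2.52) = -23.70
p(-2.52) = 18.07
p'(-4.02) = -56.97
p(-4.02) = 76.79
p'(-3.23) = -37.68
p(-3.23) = 39.67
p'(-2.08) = -16.62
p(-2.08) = 9.24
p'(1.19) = -2.29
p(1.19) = -3.33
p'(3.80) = -39.19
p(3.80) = -48.13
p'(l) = -3.15*l^2 + 1.58*l + 0.29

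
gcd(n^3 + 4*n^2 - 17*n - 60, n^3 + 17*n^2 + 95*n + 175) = n + 5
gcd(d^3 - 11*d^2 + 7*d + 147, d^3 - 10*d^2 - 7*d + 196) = d^2 - 14*d + 49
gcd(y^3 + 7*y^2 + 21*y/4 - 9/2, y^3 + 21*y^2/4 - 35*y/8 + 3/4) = y^2 + 11*y/2 - 3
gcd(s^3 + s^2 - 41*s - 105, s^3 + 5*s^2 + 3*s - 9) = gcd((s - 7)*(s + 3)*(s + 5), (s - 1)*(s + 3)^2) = s + 3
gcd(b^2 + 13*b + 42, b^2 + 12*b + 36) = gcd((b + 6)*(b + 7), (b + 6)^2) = b + 6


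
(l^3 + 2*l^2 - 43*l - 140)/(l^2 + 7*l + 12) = (l^2 - 2*l - 35)/(l + 3)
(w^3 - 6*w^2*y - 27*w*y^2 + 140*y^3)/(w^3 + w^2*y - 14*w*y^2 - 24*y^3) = (w^2 - 2*w*y - 35*y^2)/(w^2 + 5*w*y + 6*y^2)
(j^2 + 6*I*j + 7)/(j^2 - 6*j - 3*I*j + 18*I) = (j^2 + 6*I*j + 7)/(j^2 - 6*j - 3*I*j + 18*I)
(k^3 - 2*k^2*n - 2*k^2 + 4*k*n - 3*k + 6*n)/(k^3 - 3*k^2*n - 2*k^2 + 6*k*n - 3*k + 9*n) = (k - 2*n)/(k - 3*n)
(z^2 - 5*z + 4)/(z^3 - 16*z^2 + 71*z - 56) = (z - 4)/(z^2 - 15*z + 56)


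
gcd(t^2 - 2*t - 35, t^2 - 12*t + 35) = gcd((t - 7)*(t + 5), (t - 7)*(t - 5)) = t - 7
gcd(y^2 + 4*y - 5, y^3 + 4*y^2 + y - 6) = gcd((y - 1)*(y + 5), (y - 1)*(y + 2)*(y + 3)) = y - 1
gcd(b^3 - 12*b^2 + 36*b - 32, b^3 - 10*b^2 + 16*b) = b^2 - 10*b + 16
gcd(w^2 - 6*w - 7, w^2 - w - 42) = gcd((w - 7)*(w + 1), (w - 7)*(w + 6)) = w - 7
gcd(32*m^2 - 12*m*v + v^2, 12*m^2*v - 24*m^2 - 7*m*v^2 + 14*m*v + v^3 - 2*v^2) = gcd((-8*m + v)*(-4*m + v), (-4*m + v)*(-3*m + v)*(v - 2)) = -4*m + v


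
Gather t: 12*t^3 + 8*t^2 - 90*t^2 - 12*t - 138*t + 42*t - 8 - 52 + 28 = 12*t^3 - 82*t^2 - 108*t - 32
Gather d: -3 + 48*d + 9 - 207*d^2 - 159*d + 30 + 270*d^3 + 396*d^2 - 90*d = 270*d^3 + 189*d^2 - 201*d + 36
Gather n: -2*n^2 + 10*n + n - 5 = -2*n^2 + 11*n - 5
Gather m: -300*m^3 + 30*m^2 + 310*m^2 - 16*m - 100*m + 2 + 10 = -300*m^3 + 340*m^2 - 116*m + 12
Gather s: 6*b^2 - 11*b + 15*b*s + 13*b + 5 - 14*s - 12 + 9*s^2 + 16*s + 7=6*b^2 + 2*b + 9*s^2 + s*(15*b + 2)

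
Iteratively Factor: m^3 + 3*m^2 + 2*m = (m + 2)*(m^2 + m) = (m + 1)*(m + 2)*(m)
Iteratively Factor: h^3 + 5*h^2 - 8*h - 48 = (h + 4)*(h^2 + h - 12) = (h - 3)*(h + 4)*(h + 4)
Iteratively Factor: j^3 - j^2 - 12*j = (j + 3)*(j^2 - 4*j) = (j - 4)*(j + 3)*(j)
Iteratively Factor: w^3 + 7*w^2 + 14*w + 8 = (w + 2)*(w^2 + 5*w + 4) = (w + 1)*(w + 2)*(w + 4)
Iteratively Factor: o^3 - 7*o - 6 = (o - 3)*(o^2 + 3*o + 2) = (o - 3)*(o + 1)*(o + 2)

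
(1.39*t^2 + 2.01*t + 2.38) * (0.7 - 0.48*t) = -0.6672*t^3 + 0.00819999999999999*t^2 + 0.2646*t + 1.666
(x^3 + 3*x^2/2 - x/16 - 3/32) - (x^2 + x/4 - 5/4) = x^3 + x^2/2 - 5*x/16 + 37/32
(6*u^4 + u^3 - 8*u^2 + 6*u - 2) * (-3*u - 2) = -18*u^5 - 15*u^4 + 22*u^3 - 2*u^2 - 6*u + 4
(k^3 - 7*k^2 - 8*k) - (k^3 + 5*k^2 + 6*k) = -12*k^2 - 14*k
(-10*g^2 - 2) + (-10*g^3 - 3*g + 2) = -10*g^3 - 10*g^2 - 3*g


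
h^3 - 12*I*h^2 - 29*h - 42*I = (h - 7*I)*(h - 6*I)*(h + I)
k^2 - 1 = (k - 1)*(k + 1)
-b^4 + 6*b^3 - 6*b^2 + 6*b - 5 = (b - 5)*(b + I)*(I*b + 1)*(I*b - I)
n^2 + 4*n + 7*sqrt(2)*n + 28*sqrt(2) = (n + 4)*(n + 7*sqrt(2))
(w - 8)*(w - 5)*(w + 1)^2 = w^4 - 11*w^3 + 15*w^2 + 67*w + 40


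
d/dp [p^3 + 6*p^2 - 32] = 3*p*(p + 4)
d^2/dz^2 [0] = 0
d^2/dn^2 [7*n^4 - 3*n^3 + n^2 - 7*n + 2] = 84*n^2 - 18*n + 2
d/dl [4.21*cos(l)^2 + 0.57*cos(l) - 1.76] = -(8.42*cos(l) + 0.57)*sin(l)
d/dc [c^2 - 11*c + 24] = 2*c - 11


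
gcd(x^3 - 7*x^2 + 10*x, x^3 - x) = x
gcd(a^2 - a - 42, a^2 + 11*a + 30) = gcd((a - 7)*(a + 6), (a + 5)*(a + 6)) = a + 6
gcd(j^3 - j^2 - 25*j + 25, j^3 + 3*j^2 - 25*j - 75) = j^2 - 25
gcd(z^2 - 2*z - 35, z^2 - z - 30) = z + 5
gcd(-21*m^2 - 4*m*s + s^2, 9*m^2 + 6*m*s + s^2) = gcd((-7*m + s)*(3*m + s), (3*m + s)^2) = 3*m + s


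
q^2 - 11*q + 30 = (q - 6)*(q - 5)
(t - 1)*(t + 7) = t^2 + 6*t - 7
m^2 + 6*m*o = m*(m + 6*o)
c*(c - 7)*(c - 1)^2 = c^4 - 9*c^3 + 15*c^2 - 7*c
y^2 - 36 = (y - 6)*(y + 6)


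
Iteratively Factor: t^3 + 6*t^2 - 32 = (t + 4)*(t^2 + 2*t - 8) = (t + 4)^2*(t - 2)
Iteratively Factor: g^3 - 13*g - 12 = (g - 4)*(g^2 + 4*g + 3) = (g - 4)*(g + 1)*(g + 3)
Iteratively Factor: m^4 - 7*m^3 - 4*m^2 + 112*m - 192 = (m - 4)*(m^3 - 3*m^2 - 16*m + 48) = (m - 4)*(m - 3)*(m^2 - 16) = (m - 4)*(m - 3)*(m + 4)*(m - 4)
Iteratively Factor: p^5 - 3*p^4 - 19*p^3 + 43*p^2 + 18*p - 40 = (p + 4)*(p^4 - 7*p^3 + 9*p^2 + 7*p - 10) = (p - 1)*(p + 4)*(p^3 - 6*p^2 + 3*p + 10) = (p - 5)*(p - 1)*(p + 4)*(p^2 - p - 2) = (p - 5)*(p - 1)*(p + 1)*(p + 4)*(p - 2)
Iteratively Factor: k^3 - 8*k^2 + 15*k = (k)*(k^2 - 8*k + 15) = k*(k - 5)*(k - 3)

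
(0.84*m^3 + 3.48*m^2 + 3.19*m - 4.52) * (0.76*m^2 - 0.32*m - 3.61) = 0.6384*m^5 + 2.376*m^4 - 1.7216*m^3 - 17.0188*m^2 - 10.0695*m + 16.3172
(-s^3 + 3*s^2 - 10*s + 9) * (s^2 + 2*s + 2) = -s^5 + s^4 - 6*s^3 - 5*s^2 - 2*s + 18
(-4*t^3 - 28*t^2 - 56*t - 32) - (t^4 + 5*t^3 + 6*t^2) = -t^4 - 9*t^3 - 34*t^2 - 56*t - 32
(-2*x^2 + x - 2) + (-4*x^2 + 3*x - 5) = -6*x^2 + 4*x - 7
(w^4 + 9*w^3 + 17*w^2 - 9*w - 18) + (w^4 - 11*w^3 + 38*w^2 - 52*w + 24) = 2*w^4 - 2*w^3 + 55*w^2 - 61*w + 6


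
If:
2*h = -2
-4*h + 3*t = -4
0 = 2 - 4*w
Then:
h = -1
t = -8/3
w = 1/2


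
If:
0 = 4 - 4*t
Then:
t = 1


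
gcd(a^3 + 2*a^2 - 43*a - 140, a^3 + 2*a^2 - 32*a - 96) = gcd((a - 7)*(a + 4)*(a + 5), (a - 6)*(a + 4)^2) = a + 4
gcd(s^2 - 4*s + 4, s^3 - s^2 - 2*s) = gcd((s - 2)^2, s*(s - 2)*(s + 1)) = s - 2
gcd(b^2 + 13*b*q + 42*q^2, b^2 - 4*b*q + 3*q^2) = 1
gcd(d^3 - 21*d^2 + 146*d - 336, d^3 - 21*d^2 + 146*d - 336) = d^3 - 21*d^2 + 146*d - 336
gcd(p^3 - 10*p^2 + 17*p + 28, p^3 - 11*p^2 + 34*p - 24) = p - 4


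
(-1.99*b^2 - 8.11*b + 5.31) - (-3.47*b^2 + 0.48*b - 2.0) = 1.48*b^2 - 8.59*b + 7.31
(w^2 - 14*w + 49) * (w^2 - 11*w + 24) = w^4 - 25*w^3 + 227*w^2 - 875*w + 1176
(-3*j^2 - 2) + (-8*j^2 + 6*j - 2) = -11*j^2 + 6*j - 4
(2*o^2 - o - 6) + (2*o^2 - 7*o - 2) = 4*o^2 - 8*o - 8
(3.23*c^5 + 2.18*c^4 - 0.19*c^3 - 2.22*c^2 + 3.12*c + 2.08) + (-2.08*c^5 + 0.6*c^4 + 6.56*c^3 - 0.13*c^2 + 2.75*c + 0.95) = 1.15*c^5 + 2.78*c^4 + 6.37*c^3 - 2.35*c^2 + 5.87*c + 3.03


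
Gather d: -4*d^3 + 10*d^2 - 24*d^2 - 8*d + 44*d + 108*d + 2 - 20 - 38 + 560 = -4*d^3 - 14*d^2 + 144*d + 504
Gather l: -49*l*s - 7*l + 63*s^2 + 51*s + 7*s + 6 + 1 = l*(-49*s - 7) + 63*s^2 + 58*s + 7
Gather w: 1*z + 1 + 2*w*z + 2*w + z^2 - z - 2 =w*(2*z + 2) + z^2 - 1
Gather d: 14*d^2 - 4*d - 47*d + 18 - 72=14*d^2 - 51*d - 54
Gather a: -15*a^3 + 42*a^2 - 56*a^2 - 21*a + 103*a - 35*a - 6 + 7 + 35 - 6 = -15*a^3 - 14*a^2 + 47*a + 30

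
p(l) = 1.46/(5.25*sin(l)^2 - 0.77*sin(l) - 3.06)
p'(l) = 1.46*(-10.5*sin(l)*cos(l) + 0.77*cos(l))/(5.25*sin(l)^2 - 0.77*sin(l) - 3.06)^2 = (1.1242 - 15.33*sin(l))*cos(l)/(-5.25*sin(l)^2 + 0.77*sin(l) + 3.06)^2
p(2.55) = -0.79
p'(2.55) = 1.79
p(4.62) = 0.50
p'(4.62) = -0.18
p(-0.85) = 3.03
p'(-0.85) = 35.96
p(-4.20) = 5.68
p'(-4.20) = 90.82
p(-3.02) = -0.51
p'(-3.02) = -0.35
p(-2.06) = 0.85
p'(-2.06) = -2.35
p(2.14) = 89.09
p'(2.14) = 23656.30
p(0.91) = -3.69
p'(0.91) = -43.08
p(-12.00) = -0.74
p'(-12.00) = -1.56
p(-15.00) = -4.30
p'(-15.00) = -73.25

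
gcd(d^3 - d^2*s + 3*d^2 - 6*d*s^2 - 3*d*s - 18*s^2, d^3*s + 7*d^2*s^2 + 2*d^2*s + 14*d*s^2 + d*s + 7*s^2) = 1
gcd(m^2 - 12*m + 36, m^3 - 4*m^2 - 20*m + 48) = m - 6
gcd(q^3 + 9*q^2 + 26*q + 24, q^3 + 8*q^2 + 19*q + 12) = q^2 + 7*q + 12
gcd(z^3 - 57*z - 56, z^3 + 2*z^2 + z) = z + 1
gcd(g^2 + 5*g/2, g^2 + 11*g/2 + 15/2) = g + 5/2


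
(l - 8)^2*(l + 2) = l^3 - 14*l^2 + 32*l + 128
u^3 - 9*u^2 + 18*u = u*(u - 6)*(u - 3)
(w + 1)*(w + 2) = w^2 + 3*w + 2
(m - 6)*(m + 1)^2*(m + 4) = m^4 - 27*m^2 - 50*m - 24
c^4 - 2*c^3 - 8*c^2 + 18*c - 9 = (c - 3)*(c - 1)^2*(c + 3)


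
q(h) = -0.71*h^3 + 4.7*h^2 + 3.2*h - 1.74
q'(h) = -2.13*h^2 + 9.4*h + 3.2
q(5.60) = 38.88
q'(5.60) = -10.96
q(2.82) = 28.74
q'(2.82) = 12.77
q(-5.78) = 273.88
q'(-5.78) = -122.29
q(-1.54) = 7.07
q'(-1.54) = -16.33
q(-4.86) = 175.22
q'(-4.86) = -92.79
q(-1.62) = 8.43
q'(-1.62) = -17.62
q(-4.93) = 181.79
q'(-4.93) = -94.91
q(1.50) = 11.24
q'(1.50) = 12.51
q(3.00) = 30.99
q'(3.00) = 12.23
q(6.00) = 33.30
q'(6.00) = -17.08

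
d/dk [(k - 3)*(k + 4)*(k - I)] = 3*k^2 + 2*k*(1 - I) - 12 - I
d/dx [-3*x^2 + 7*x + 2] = 7 - 6*x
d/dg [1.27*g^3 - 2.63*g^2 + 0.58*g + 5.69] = 3.81*g^2 - 5.26*g + 0.58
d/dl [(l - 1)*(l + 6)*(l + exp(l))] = l^2*exp(l) + 3*l^2 + 7*l*exp(l) + 10*l - exp(l) - 6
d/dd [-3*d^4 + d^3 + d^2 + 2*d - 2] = -12*d^3 + 3*d^2 + 2*d + 2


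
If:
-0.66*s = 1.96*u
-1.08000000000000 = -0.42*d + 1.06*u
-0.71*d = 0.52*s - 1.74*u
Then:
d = 5.66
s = -3.63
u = 1.22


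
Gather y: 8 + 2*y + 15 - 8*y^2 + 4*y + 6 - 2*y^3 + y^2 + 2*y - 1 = -2*y^3 - 7*y^2 + 8*y + 28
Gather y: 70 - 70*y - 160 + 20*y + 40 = -50*y - 50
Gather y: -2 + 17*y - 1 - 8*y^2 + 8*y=-8*y^2 + 25*y - 3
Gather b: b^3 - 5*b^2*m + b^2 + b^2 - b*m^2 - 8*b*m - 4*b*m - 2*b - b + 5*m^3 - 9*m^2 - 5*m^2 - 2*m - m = b^3 + b^2*(2 - 5*m) + b*(-m^2 - 12*m - 3) + 5*m^3 - 14*m^2 - 3*m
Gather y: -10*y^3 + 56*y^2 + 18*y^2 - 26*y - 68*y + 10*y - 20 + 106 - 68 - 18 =-10*y^3 + 74*y^2 - 84*y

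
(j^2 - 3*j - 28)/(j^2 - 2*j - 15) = (-j^2 + 3*j + 28)/(-j^2 + 2*j + 15)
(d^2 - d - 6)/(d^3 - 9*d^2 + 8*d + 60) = (d - 3)/(d^2 - 11*d + 30)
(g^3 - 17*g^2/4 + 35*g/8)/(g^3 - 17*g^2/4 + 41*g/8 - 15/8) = g*(4*g - 7)/(4*g^2 - 7*g + 3)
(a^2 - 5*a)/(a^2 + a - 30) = a/(a + 6)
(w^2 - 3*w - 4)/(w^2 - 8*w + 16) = (w + 1)/(w - 4)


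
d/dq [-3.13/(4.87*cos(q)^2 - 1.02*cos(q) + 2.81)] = (3.1926 - 30.4862*cos(q))*sin(q)/(4.87*cos(q)^2 - 1.02*cos(q) + 2.81)^2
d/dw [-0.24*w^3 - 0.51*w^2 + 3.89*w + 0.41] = -0.72*w^2 - 1.02*w + 3.89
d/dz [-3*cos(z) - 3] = 3*sin(z)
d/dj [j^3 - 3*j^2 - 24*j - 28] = 3*j^2 - 6*j - 24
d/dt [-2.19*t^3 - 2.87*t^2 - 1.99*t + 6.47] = -6.57*t^2 - 5.74*t - 1.99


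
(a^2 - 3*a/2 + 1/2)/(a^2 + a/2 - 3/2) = (2*a - 1)/(2*a + 3)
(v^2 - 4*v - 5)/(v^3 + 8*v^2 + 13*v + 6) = (v - 5)/(v^2 + 7*v + 6)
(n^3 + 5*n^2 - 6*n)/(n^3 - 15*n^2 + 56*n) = (n^2 + 5*n - 6)/(n^2 - 15*n + 56)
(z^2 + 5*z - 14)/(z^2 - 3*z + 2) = (z + 7)/(z - 1)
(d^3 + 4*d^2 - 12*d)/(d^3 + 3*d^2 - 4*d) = (d^2 + 4*d - 12)/(d^2 + 3*d - 4)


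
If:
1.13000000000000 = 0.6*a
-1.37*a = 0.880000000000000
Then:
No Solution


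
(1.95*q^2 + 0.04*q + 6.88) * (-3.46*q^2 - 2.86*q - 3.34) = -6.747*q^4 - 5.7154*q^3 - 30.4322*q^2 - 19.8104*q - 22.9792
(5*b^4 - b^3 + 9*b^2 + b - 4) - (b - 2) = 5*b^4 - b^3 + 9*b^2 - 2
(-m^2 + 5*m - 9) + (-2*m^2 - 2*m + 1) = -3*m^2 + 3*m - 8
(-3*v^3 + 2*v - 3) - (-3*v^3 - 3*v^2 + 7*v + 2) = 3*v^2 - 5*v - 5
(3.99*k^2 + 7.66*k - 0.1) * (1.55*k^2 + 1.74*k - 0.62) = 6.1845*k^4 + 18.8156*k^3 + 10.6996*k^2 - 4.9232*k + 0.062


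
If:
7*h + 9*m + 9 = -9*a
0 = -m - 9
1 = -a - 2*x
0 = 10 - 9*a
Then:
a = 10/9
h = 62/7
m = -9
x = -19/18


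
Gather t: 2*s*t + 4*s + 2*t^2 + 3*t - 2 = 4*s + 2*t^2 + t*(2*s + 3) - 2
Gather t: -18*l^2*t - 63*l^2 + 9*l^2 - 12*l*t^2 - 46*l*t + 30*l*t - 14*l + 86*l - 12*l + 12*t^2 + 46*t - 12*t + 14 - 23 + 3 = -54*l^2 + 60*l + t^2*(12 - 12*l) + t*(-18*l^2 - 16*l + 34) - 6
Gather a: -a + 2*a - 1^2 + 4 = a + 3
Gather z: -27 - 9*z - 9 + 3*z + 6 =-6*z - 30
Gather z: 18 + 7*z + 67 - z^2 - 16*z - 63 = -z^2 - 9*z + 22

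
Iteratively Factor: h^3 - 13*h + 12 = (h + 4)*(h^2 - 4*h + 3) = (h - 1)*(h + 4)*(h - 3)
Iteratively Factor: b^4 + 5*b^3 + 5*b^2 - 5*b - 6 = (b + 3)*(b^3 + 2*b^2 - b - 2) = (b + 2)*(b + 3)*(b^2 - 1) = (b + 1)*(b + 2)*(b + 3)*(b - 1)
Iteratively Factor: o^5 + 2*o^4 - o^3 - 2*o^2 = (o)*(o^4 + 2*o^3 - o^2 - 2*o) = o*(o - 1)*(o^3 + 3*o^2 + 2*o) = o^2*(o - 1)*(o^2 + 3*o + 2) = o^2*(o - 1)*(o + 2)*(o + 1)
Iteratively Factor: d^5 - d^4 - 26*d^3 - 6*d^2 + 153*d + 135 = (d + 3)*(d^4 - 4*d^3 - 14*d^2 + 36*d + 45) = (d + 1)*(d + 3)*(d^3 - 5*d^2 - 9*d + 45) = (d + 1)*(d + 3)^2*(d^2 - 8*d + 15) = (d - 5)*(d + 1)*(d + 3)^2*(d - 3)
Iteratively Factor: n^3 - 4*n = (n + 2)*(n^2 - 2*n) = n*(n + 2)*(n - 2)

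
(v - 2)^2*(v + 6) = v^3 + 2*v^2 - 20*v + 24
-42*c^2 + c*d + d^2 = (-6*c + d)*(7*c + d)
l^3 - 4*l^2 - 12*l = l*(l - 6)*(l + 2)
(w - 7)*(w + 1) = w^2 - 6*w - 7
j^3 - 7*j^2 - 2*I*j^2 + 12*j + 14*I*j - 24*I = (j - 4)*(j - 3)*(j - 2*I)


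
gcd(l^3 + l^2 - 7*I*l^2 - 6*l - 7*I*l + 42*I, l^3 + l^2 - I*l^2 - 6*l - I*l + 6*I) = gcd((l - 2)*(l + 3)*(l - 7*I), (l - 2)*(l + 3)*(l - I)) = l^2 + l - 6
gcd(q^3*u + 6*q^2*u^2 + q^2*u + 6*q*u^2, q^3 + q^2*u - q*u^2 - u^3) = 1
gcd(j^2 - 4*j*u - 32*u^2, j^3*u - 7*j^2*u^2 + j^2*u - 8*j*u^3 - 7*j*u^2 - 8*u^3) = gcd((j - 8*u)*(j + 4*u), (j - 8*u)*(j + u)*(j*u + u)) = -j + 8*u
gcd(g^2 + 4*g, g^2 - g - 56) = 1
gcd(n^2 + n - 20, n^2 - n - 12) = n - 4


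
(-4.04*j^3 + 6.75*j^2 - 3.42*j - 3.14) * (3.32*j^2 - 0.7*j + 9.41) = -13.4128*j^5 + 25.238*j^4 - 54.0958*j^3 + 55.4867*j^2 - 29.9842*j - 29.5474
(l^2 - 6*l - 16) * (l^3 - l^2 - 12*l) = l^5 - 7*l^4 - 22*l^3 + 88*l^2 + 192*l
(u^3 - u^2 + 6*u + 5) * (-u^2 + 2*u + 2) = -u^5 + 3*u^4 - 6*u^3 + 5*u^2 + 22*u + 10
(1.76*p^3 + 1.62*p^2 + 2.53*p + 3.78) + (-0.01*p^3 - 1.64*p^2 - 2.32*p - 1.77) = 1.75*p^3 - 0.0199999999999998*p^2 + 0.21*p + 2.01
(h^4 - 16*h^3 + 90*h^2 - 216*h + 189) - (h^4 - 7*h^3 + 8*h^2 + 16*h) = -9*h^3 + 82*h^2 - 232*h + 189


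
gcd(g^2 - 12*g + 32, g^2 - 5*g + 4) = g - 4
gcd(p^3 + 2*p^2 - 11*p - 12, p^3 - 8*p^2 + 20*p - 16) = 1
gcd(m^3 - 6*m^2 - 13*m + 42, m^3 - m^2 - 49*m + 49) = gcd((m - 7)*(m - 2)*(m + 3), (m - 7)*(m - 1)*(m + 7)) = m - 7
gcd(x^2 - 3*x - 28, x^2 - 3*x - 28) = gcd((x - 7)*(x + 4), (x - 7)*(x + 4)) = x^2 - 3*x - 28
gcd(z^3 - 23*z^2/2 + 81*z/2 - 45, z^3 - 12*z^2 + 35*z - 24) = z - 3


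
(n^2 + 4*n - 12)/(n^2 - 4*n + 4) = (n + 6)/(n - 2)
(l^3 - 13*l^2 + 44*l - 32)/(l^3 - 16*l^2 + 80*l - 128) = (l - 1)/(l - 4)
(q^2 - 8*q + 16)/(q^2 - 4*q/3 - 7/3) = 3*(-q^2 + 8*q - 16)/(-3*q^2 + 4*q + 7)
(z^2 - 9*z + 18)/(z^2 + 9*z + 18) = (z^2 - 9*z + 18)/(z^2 + 9*z + 18)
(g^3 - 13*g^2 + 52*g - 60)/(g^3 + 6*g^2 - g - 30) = (g^2 - 11*g + 30)/(g^2 + 8*g + 15)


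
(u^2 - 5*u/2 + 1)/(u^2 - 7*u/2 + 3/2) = (u - 2)/(u - 3)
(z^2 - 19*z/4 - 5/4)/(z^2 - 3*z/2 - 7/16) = 4*(z - 5)/(4*z - 7)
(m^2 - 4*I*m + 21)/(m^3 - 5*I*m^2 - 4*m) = (-m^2 + 4*I*m - 21)/(m*(-m^2 + 5*I*m + 4))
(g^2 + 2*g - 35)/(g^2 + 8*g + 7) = (g - 5)/(g + 1)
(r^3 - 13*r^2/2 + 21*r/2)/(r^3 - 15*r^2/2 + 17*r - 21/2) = r/(r - 1)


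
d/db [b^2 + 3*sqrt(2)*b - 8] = 2*b + 3*sqrt(2)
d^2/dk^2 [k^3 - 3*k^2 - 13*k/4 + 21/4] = 6*k - 6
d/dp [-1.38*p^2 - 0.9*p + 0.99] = -2.76*p - 0.9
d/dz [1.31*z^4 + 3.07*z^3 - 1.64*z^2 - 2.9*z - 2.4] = 5.24*z^3 + 9.21*z^2 - 3.28*z - 2.9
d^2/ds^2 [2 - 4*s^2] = -8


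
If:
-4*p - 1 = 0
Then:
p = -1/4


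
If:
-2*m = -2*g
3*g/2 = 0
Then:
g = 0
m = 0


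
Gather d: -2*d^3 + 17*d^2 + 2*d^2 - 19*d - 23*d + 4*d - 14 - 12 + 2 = -2*d^3 + 19*d^2 - 38*d - 24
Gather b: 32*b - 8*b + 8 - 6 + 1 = 24*b + 3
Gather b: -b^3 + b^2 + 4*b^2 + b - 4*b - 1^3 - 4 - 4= -b^3 + 5*b^2 - 3*b - 9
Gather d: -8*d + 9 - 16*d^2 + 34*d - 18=-16*d^2 + 26*d - 9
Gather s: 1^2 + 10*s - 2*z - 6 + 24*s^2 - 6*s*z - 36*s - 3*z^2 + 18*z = 24*s^2 + s*(-6*z - 26) - 3*z^2 + 16*z - 5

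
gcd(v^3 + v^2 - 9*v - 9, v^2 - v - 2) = v + 1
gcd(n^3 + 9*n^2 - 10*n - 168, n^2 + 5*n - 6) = n + 6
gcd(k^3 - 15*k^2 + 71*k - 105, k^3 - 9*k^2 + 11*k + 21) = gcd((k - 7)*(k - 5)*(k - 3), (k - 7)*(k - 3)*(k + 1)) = k^2 - 10*k + 21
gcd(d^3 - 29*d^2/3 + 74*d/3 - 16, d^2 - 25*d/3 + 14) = d - 6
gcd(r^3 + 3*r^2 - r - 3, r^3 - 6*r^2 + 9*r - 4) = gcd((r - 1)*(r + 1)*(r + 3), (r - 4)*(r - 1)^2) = r - 1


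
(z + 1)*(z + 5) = z^2 + 6*z + 5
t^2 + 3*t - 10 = (t - 2)*(t + 5)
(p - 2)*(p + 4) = p^2 + 2*p - 8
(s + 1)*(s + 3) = s^2 + 4*s + 3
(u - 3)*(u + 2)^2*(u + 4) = u^4 + 5*u^3 - 4*u^2 - 44*u - 48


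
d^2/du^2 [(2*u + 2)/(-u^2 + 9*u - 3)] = 4*(-(u + 1)*(2*u - 9)^2 + (3*u - 8)*(u^2 - 9*u + 3))/(u^2 - 9*u + 3)^3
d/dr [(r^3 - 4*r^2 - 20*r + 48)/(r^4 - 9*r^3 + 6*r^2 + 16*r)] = (-r^4 + 4*r^3 + 50*r^2 - 336*r - 192)/(r^2*(r^4 - 14*r^3 + 33*r^2 + 112*r + 64))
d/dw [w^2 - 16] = 2*w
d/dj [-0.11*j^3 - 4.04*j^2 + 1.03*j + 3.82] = -0.33*j^2 - 8.08*j + 1.03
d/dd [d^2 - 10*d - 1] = 2*d - 10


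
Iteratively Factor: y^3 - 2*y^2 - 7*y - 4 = (y + 1)*(y^2 - 3*y - 4) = (y + 1)^2*(y - 4)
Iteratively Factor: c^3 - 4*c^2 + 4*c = (c - 2)*(c^2 - 2*c) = c*(c - 2)*(c - 2)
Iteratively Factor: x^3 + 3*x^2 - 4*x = (x - 1)*(x^2 + 4*x) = x*(x - 1)*(x + 4)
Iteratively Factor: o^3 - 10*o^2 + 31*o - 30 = (o - 5)*(o^2 - 5*o + 6) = (o - 5)*(o - 3)*(o - 2)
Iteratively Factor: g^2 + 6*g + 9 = (g + 3)*(g + 3)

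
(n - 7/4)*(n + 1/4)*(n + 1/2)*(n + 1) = n^4 - 35*n^2/16 - 45*n/32 - 7/32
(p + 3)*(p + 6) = p^2 + 9*p + 18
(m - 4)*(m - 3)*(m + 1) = m^3 - 6*m^2 + 5*m + 12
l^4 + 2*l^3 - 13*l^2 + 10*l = l*(l - 2)*(l - 1)*(l + 5)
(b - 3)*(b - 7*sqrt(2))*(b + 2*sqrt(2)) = b^3 - 5*sqrt(2)*b^2 - 3*b^2 - 28*b + 15*sqrt(2)*b + 84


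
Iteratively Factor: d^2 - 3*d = (d)*(d - 3)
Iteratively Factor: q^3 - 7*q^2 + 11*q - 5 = (q - 1)*(q^2 - 6*q + 5) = (q - 5)*(q - 1)*(q - 1)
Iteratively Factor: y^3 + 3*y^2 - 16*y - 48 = (y + 3)*(y^2 - 16) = (y + 3)*(y + 4)*(y - 4)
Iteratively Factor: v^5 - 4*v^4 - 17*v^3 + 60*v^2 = (v - 5)*(v^4 + v^3 - 12*v^2) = v*(v - 5)*(v^3 + v^2 - 12*v) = v^2*(v - 5)*(v^2 + v - 12) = v^2*(v - 5)*(v + 4)*(v - 3)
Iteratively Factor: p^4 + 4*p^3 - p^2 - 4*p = (p + 4)*(p^3 - p) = (p + 1)*(p + 4)*(p^2 - p) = (p - 1)*(p + 1)*(p + 4)*(p)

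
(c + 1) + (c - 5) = 2*c - 4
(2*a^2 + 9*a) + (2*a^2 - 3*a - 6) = 4*a^2 + 6*a - 6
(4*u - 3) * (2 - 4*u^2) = -16*u^3 + 12*u^2 + 8*u - 6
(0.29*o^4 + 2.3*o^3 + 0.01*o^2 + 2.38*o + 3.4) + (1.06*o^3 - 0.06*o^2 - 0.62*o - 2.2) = 0.29*o^4 + 3.36*o^3 - 0.05*o^2 + 1.76*o + 1.2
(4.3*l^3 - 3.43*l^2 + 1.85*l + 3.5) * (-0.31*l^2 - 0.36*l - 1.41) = -1.333*l^5 - 0.4847*l^4 - 5.4017*l^3 + 3.0853*l^2 - 3.8685*l - 4.935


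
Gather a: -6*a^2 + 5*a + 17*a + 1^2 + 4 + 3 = -6*a^2 + 22*a + 8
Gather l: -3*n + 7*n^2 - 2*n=7*n^2 - 5*n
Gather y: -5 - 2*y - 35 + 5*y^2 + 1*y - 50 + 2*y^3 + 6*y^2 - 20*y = 2*y^3 + 11*y^2 - 21*y - 90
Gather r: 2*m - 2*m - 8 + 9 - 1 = 0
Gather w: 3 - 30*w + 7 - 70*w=10 - 100*w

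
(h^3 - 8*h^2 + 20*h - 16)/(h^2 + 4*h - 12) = (h^2 - 6*h + 8)/(h + 6)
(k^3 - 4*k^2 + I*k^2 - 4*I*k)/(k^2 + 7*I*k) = (k^2 + k*(-4 + I) - 4*I)/(k + 7*I)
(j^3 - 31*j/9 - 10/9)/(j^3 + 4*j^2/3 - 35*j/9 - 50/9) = (3*j + 1)/(3*j + 5)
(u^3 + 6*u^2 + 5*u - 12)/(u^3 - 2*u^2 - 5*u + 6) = (u^2 + 7*u + 12)/(u^2 - u - 6)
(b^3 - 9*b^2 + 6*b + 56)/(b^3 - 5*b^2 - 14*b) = (b - 4)/b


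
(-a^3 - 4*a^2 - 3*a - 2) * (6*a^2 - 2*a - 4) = -6*a^5 - 22*a^4 - 6*a^3 + 10*a^2 + 16*a + 8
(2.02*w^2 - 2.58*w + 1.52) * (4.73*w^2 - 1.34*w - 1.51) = 9.5546*w^4 - 14.9102*w^3 + 7.5966*w^2 + 1.859*w - 2.2952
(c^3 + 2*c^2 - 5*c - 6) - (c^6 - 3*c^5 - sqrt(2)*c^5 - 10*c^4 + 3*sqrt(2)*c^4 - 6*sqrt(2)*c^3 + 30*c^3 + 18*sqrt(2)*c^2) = -c^6 + sqrt(2)*c^5 + 3*c^5 - 3*sqrt(2)*c^4 + 10*c^4 - 29*c^3 + 6*sqrt(2)*c^3 - 18*sqrt(2)*c^2 + 2*c^2 - 5*c - 6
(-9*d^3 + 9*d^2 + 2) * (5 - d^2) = 9*d^5 - 9*d^4 - 45*d^3 + 43*d^2 + 10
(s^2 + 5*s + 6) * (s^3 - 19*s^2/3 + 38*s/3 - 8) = s^5 - 4*s^4/3 - 13*s^3 + 52*s^2/3 + 36*s - 48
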